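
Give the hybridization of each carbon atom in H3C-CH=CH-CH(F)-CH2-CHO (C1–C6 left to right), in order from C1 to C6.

C1 has 4 σ bonds: steric number 4 → sp3.
C2 — 3 σ bonds, plus one π bond. Steric number 3, so sp2.
C3 has 3 σ bonds, plus one π bond: steric number 3 → sp2.
C4 — 4 σ bonds. Steric number 4, so sp3.
C5 carries 4 σ bonds, giving a steric number of 4, so it is sp3.
C6 carries 3 σ bonds, plus one π bond, giving a steric number of 3, so it is sp2.

C1 sp3, C2 sp2, C3 sp2, C4 sp3, C5 sp3, C6 sp2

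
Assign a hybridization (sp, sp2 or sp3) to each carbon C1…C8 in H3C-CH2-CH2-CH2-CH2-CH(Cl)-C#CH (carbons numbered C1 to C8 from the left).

C1 sp3, C2 sp3, C3 sp3, C4 sp3, C5 sp3, C6 sp3, C7 sp, C8 sp

C1: 4 σ bonds; 4 regions of electron density → sp3.
C2 has 4 σ bonds: steric number 4 → sp3.
C3 has 4 σ bonds: steric number 4 → sp3.
C4 — 4 σ bonds. Steric number 4, so sp3.
C5: 4 σ bonds — 4 electron domains, sp3.
C6 — 4 σ bonds. Steric number 4, so sp3.
C7 — 2 σ bonds, plus two π bonds. Steric number 2, so sp.
C8 is sp: 2 σ bonds, plus two π bonds, 2 electron-density regions.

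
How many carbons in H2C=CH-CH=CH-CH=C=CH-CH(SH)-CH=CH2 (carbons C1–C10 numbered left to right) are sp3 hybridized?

1

C1: sp2
C2: sp2
C3: sp2
C4: sp2
C5: sp2
C6: sp
C7: sp2
C8: sp3 ✓
C9: sp2
C10: sp2
C8 → 1 sp3 carbon.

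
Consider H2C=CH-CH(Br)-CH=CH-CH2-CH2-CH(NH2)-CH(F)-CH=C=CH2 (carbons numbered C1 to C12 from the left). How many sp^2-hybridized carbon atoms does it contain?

6

C1: sp2 ✓
C2: sp2 ✓
C3: sp3
C4: sp2 ✓
C5: sp2 ✓
C6: sp3
C7: sp3
C8: sp3
C9: sp3
C10: sp2 ✓
C11: sp
C12: sp2 ✓
C1, C2, C4, C5, C10, C12 → 6 sp2 carbons.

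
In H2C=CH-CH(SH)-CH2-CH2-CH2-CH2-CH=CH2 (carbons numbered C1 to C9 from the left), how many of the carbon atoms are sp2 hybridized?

4

C1: sp2 ✓
C2: sp2 ✓
C3: sp3
C4: sp3
C5: sp3
C6: sp3
C7: sp3
C8: sp2 ✓
C9: sp2 ✓
C1, C2, C8, C9 → 4 sp2 carbons.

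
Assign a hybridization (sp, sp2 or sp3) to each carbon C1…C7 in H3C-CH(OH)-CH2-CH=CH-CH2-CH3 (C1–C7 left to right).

C1 carries 4 σ bonds, giving a steric number of 4, so it is sp3.
C2 has 4 σ bonds: steric number 4 → sp3.
C3 (4 σ bonds) has steric number 4: sp3.
C4 (3 σ bonds, plus one π bond) has steric number 3: sp2.
C5 carries 3 σ bonds, plus one π bond, giving a steric number of 3, so it is sp2.
C6 — 4 σ bonds. Steric number 4, so sp3.
C7: 4 σ bonds; 4 regions of electron density → sp3.

C1 sp3, C2 sp3, C3 sp3, C4 sp2, C5 sp2, C6 sp3, C7 sp3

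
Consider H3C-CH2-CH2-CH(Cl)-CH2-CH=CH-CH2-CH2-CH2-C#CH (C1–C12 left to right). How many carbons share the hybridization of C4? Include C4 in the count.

C4 is sp3 (only σ bonds).
C1: sp3 ✓
C2: sp3 ✓
C3: sp3 ✓
C4: sp3 ✓
C5: sp3 ✓
C6: sp2
C7: sp2
C8: sp3 ✓
C9: sp3 ✓
C10: sp3 ✓
C11: sp
C12: sp
8 carbons are sp3.

8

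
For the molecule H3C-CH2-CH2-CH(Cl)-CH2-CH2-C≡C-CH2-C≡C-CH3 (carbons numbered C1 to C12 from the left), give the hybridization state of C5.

C5 (4 σ bonds) has steric number 4: sp3.

sp³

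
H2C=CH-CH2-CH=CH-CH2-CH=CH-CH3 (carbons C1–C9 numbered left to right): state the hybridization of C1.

C1: 3 σ bonds, plus one π bond; 3 regions of electron density → sp2.

sp^2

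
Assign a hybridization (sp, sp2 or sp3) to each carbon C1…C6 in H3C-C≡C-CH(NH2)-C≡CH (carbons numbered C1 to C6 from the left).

C1 carries 4 σ bonds, giving a steric number of 4, so it is sp3.
C2: 2 σ bonds, plus two π bonds; 2 regions of electron density → sp.
C3 carries 2 σ bonds, plus two π bonds, giving a steric number of 2, so it is sp.
C4: 4 σ bonds; 4 regions of electron density → sp3.
C5 has 2 σ bonds, plus two π bonds: steric number 2 → sp.
C6 is sp: 2 σ bonds, plus two π bonds, 2 electron-density regions.

C1 sp3, C2 sp, C3 sp, C4 sp3, C5 sp, C6 sp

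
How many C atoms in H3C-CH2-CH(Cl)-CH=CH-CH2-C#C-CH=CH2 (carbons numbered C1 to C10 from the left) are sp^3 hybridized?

4

C1: sp3 ✓
C2: sp3 ✓
C3: sp3 ✓
C4: sp2
C5: sp2
C6: sp3 ✓
C7: sp
C8: sp
C9: sp2
C10: sp2
C1, C2, C3, C6 → 4 sp3 carbons.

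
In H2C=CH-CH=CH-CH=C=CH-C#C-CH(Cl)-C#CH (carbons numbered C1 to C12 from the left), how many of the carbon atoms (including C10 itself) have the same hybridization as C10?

1

C10 is sp3 (only σ bonds).
C1: sp2
C2: sp2
C3: sp2
C4: sp2
C5: sp2
C6: sp
C7: sp2
C8: sp
C9: sp
C10: sp3 ✓
C11: sp
C12: sp
1 carbon is sp3.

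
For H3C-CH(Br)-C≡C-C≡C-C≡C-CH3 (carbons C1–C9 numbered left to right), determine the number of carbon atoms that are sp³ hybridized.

C1: sp3 ✓
C2: sp3 ✓
C3: sp
C4: sp
C5: sp
C6: sp
C7: sp
C8: sp
C9: sp3 ✓
C1, C2, C9 → 3 sp3 carbons.

3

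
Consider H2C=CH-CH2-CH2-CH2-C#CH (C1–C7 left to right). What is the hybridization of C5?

sp^3

C5: 4 σ bonds — 4 electron domains, sp3.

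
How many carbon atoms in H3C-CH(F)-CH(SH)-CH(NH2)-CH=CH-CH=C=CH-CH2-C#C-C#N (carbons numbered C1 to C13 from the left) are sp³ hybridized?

C1: sp3 ✓
C2: sp3 ✓
C3: sp3 ✓
C4: sp3 ✓
C5: sp2
C6: sp2
C7: sp2
C8: sp
C9: sp2
C10: sp3 ✓
C11: sp
C12: sp
C13: sp
C1, C2, C3, C4, C10 → 5 sp3 carbons.

5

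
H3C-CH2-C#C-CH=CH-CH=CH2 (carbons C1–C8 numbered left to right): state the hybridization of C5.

sp2

C5 (3 σ bonds, plus one π bond) has steric number 3: sp2.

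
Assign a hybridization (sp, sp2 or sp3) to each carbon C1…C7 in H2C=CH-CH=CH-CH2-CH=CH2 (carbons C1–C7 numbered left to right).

C1: 3 σ bonds, plus one π bond — 3 electron domains, sp2.
C2 (3 σ bonds, plus one π bond) has steric number 3: sp2.
C3: 3 σ bonds, plus one π bond — 3 electron domains, sp2.
C4: 3 σ bonds, plus one π bond; 3 regions of electron density → sp2.
C5 (4 σ bonds) has steric number 4: sp3.
C6 — 3 σ bonds, plus one π bond. Steric number 3, so sp2.
C7 has 3 σ bonds, plus one π bond: steric number 3 → sp2.

C1 sp2, C2 sp2, C3 sp2, C4 sp2, C5 sp3, C6 sp2, C7 sp2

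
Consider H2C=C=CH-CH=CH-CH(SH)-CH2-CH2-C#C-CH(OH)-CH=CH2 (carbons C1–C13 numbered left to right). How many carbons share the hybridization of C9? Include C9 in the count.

3

C9 is sp (two π bonds).
C1: sp2
C2: sp ✓
C3: sp2
C4: sp2
C5: sp2
C6: sp3
C7: sp3
C8: sp3
C9: sp ✓
C10: sp ✓
C11: sp3
C12: sp2
C13: sp2
3 carbons are sp.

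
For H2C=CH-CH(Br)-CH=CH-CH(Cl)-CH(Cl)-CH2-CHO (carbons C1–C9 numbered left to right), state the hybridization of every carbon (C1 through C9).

C1 sp2, C2 sp2, C3 sp3, C4 sp2, C5 sp2, C6 sp3, C7 sp3, C8 sp3, C9 sp2

C1: 3 σ bonds, plus one π bond — 3 electron domains, sp2.
C2 has 3 σ bonds, plus one π bond: steric number 3 → sp2.
C3 (4 σ bonds) has steric number 4: sp3.
C4: 3 σ bonds, plus one π bond; 3 regions of electron density → sp2.
C5 has 3 σ bonds, plus one π bond: steric number 3 → sp2.
C6 (4 σ bonds) has steric number 4: sp3.
C7: 4 σ bonds; 4 regions of electron density → sp3.
C8 carries 4 σ bonds, giving a steric number of 4, so it is sp3.
C9: 3 σ bonds, plus one π bond; 3 regions of electron density → sp2.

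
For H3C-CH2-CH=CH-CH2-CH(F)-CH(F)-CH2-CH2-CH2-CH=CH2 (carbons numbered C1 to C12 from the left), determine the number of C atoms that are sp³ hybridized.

8

C1: sp3 ✓
C2: sp3 ✓
C3: sp2
C4: sp2
C5: sp3 ✓
C6: sp3 ✓
C7: sp3 ✓
C8: sp3 ✓
C9: sp3 ✓
C10: sp3 ✓
C11: sp2
C12: sp2
C1, C2, C5, C6, C7, C8, C9, C10 → 8 sp3 carbons.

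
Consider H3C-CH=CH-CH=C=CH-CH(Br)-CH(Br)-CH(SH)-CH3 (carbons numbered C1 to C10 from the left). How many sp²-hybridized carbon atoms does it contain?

C1: sp3
C2: sp2 ✓
C3: sp2 ✓
C4: sp2 ✓
C5: sp
C6: sp2 ✓
C7: sp3
C8: sp3
C9: sp3
C10: sp3
C2, C3, C4, C6 → 4 sp2 carbons.

4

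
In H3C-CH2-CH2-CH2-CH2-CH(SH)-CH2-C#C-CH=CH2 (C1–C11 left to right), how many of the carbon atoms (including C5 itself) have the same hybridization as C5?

7

C5 is sp3 (only σ bonds).
C1: sp3 ✓
C2: sp3 ✓
C3: sp3 ✓
C4: sp3 ✓
C5: sp3 ✓
C6: sp3 ✓
C7: sp3 ✓
C8: sp
C9: sp
C10: sp2
C11: sp2
7 carbons are sp3.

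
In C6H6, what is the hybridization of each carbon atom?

Every ring carbon has three σ bonds and contributes one p electron to the aromatic π system.

sp²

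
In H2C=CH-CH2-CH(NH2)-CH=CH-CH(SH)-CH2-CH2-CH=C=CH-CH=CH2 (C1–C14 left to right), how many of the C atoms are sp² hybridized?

C1: sp2 ✓
C2: sp2 ✓
C3: sp3
C4: sp3
C5: sp2 ✓
C6: sp2 ✓
C7: sp3
C8: sp3
C9: sp3
C10: sp2 ✓
C11: sp
C12: sp2 ✓
C13: sp2 ✓
C14: sp2 ✓
C1, C2, C5, C6, C10, C12, C13, C14 → 8 sp2 carbons.

8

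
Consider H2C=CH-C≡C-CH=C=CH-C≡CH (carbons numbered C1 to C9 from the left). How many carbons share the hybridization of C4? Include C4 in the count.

C4 is sp (two π bonds).
C1: sp2
C2: sp2
C3: sp ✓
C4: sp ✓
C5: sp2
C6: sp ✓
C7: sp2
C8: sp ✓
C9: sp ✓
5 carbons are sp.

5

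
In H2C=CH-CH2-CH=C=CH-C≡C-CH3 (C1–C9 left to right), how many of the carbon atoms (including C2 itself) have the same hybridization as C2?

4

C2 is sp2 (one π bond).
C1: sp2 ✓
C2: sp2 ✓
C3: sp3
C4: sp2 ✓
C5: sp
C6: sp2 ✓
C7: sp
C8: sp
C9: sp3
4 carbons are sp2.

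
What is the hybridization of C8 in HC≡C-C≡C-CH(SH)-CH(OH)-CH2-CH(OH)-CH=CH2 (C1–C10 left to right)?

C8 (4 σ bonds) has steric number 4: sp3.

sp3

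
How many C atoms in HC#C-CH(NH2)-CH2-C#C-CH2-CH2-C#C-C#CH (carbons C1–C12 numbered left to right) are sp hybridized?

8

C1: sp ✓
C2: sp ✓
C3: sp3
C4: sp3
C5: sp ✓
C6: sp ✓
C7: sp3
C8: sp3
C9: sp ✓
C10: sp ✓
C11: sp ✓
C12: sp ✓
C1, C2, C5, C6, C9, C10, C11, C12 → 8 sp carbons.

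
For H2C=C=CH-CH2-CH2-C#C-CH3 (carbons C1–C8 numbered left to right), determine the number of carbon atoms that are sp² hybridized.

2

C1: sp2 ✓
C2: sp
C3: sp2 ✓
C4: sp3
C5: sp3
C6: sp
C7: sp
C8: sp3
C1, C3 → 2 sp2 carbons.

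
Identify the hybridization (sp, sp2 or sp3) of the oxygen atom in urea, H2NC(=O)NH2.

sp²

The oxygen atom: 1 σ bond and 2 lone pairs, plus one π bond; 3 regions of electron density → sp2.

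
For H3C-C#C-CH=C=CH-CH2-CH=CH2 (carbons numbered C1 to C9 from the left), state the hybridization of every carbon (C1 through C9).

C1 sp3, C2 sp, C3 sp, C4 sp2, C5 sp, C6 sp2, C7 sp3, C8 sp2, C9 sp2

C1 is sp3: 4 σ bonds, 4 electron-density regions.
C2 has 2 σ bonds, plus two π bonds: steric number 2 → sp.
C3 (2 σ bonds, plus two π bonds) has steric number 2: sp.
C4: 3 σ bonds, plus one π bond — 3 electron domains, sp2.
C5 carries 2 σ bonds, plus two π bonds, giving a steric number of 2, so it is sp.
C6: 3 σ bonds, plus one π bond; 3 regions of electron density → sp2.
C7 (4 σ bonds) has steric number 4: sp3.
C8 carries 3 σ bonds, plus one π bond, giving a steric number of 3, so it is sp2.
C9 carries 3 σ bonds, plus one π bond, giving a steric number of 3, so it is sp2.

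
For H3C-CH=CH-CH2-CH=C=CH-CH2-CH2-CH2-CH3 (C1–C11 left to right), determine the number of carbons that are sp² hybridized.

4

C1: sp3
C2: sp2 ✓
C3: sp2 ✓
C4: sp3
C5: sp2 ✓
C6: sp
C7: sp2 ✓
C8: sp3
C9: sp3
C10: sp3
C11: sp3
C2, C3, C5, C7 → 4 sp2 carbons.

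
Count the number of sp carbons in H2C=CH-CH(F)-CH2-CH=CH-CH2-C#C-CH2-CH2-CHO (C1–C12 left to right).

C1: sp2
C2: sp2
C3: sp3
C4: sp3
C5: sp2
C6: sp2
C7: sp3
C8: sp ✓
C9: sp ✓
C10: sp3
C11: sp3
C12: sp2
C8, C9 → 2 sp carbons.

2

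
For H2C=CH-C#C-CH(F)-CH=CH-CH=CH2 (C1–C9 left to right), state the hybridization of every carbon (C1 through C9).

C1 carries 3 σ bonds, plus one π bond, giving a steric number of 3, so it is sp2.
C2 (3 σ bonds, plus one π bond) has steric number 3: sp2.
C3 carries 2 σ bonds, plus two π bonds, giving a steric number of 2, so it is sp.
C4 carries 2 σ bonds, plus two π bonds, giving a steric number of 2, so it is sp.
C5 — 4 σ bonds. Steric number 4, so sp3.
C6: 3 σ bonds, plus one π bond; 3 regions of electron density → sp2.
C7 (3 σ bonds, plus one π bond) has steric number 3: sp2.
C8 carries 3 σ bonds, plus one π bond, giving a steric number of 3, so it is sp2.
C9: 3 σ bonds, plus one π bond; 3 regions of electron density → sp2.

C1 sp2, C2 sp2, C3 sp, C4 sp, C5 sp3, C6 sp2, C7 sp2, C8 sp2, C9 sp2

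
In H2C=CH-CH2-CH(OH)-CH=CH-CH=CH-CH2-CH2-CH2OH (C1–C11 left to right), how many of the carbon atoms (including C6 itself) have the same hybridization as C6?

C6 is sp2 (one π bond).
C1: sp2 ✓
C2: sp2 ✓
C3: sp3
C4: sp3
C5: sp2 ✓
C6: sp2 ✓
C7: sp2 ✓
C8: sp2 ✓
C9: sp3
C10: sp3
C11: sp3
6 carbons are sp2.

6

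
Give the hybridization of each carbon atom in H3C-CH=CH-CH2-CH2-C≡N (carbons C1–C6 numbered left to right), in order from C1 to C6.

C1 sp3, C2 sp2, C3 sp2, C4 sp3, C5 sp3, C6 sp

C1: 4 σ bonds — 4 electron domains, sp3.
C2 (3 σ bonds, plus one π bond) has steric number 3: sp2.
C3: 3 σ bonds, plus one π bond; 3 regions of electron density → sp2.
C4 has 4 σ bonds: steric number 4 → sp3.
C5 (4 σ bonds) has steric number 4: sp3.
C6 — 2 σ bonds, plus two π bonds. Steric number 2, so sp.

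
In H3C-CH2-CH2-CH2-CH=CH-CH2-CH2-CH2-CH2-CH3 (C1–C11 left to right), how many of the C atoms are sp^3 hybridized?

9

C1: sp3 ✓
C2: sp3 ✓
C3: sp3 ✓
C4: sp3 ✓
C5: sp2
C6: sp2
C7: sp3 ✓
C8: sp3 ✓
C9: sp3 ✓
C10: sp3 ✓
C11: sp3 ✓
C1, C2, C3, C4, C7, C8, C9, C10, C11 → 9 sp3 carbons.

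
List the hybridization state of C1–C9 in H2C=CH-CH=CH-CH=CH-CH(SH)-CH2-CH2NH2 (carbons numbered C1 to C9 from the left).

C1 sp2, C2 sp2, C3 sp2, C4 sp2, C5 sp2, C6 sp2, C7 sp3, C8 sp3, C9 sp3

C1 has 3 σ bonds, plus one π bond: steric number 3 → sp2.
C2 carries 3 σ bonds, plus one π bond, giving a steric number of 3, so it is sp2.
C3 has 3 σ bonds, plus one π bond: steric number 3 → sp2.
C4: 3 σ bonds, plus one π bond; 3 regions of electron density → sp2.
C5 carries 3 σ bonds, plus one π bond, giving a steric number of 3, so it is sp2.
C6 — 3 σ bonds, plus one π bond. Steric number 3, so sp2.
C7: 4 σ bonds; 4 regions of electron density → sp3.
C8 is sp3: 4 σ bonds, 4 electron-density regions.
C9 carries 4 σ bonds, giving a steric number of 4, so it is sp3.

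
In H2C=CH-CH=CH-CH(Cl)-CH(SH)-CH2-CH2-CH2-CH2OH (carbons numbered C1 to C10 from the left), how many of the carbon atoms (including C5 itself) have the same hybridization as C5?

6

C5 is sp3 (only σ bonds).
C1: sp2
C2: sp2
C3: sp2
C4: sp2
C5: sp3 ✓
C6: sp3 ✓
C7: sp3 ✓
C8: sp3 ✓
C9: sp3 ✓
C10: sp3 ✓
6 carbons are sp3.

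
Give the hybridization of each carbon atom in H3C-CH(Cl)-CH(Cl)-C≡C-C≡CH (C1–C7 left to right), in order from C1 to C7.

C1 — 4 σ bonds. Steric number 4, so sp3.
C2 carries 4 σ bonds, giving a steric number of 4, so it is sp3.
C3: 4 σ bonds — 4 electron domains, sp3.
C4: 2 σ bonds, plus two π bonds — 2 electron domains, sp.
C5 carries 2 σ bonds, plus two π bonds, giving a steric number of 2, so it is sp.
C6 has 2 σ bonds, plus two π bonds: steric number 2 → sp.
C7 — 2 σ bonds, plus two π bonds. Steric number 2, so sp.

C1 sp3, C2 sp3, C3 sp3, C4 sp, C5 sp, C6 sp, C7 sp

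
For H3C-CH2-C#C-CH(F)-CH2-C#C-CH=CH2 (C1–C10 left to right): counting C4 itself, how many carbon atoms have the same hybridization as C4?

C4 is sp (two π bonds).
C1: sp3
C2: sp3
C3: sp ✓
C4: sp ✓
C5: sp3
C6: sp3
C7: sp ✓
C8: sp ✓
C9: sp2
C10: sp2
4 carbons are sp.

4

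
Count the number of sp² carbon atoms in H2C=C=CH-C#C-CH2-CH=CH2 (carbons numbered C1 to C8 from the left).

4

C1: sp2 ✓
C2: sp
C3: sp2 ✓
C4: sp
C5: sp
C6: sp3
C7: sp2 ✓
C8: sp2 ✓
C1, C3, C7, C8 → 4 sp2 carbons.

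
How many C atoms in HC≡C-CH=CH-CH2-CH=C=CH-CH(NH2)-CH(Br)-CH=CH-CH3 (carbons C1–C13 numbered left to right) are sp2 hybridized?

C1: sp
C2: sp
C3: sp2 ✓
C4: sp2 ✓
C5: sp3
C6: sp2 ✓
C7: sp
C8: sp2 ✓
C9: sp3
C10: sp3
C11: sp2 ✓
C12: sp2 ✓
C13: sp3
C3, C4, C6, C8, C11, C12 → 6 sp2 carbons.

6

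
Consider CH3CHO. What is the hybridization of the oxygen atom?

The oxygen atom carries 1 σ bond and 2 lone pairs, plus one π bond, giving a steric number of 3, so it is sp2.

sp²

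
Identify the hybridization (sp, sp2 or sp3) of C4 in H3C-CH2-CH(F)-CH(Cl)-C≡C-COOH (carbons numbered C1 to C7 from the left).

sp^3

C4: 4 σ bonds; 4 regions of electron density → sp3.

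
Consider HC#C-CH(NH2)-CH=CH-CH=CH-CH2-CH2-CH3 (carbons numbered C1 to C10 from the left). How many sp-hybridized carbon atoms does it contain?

C1: sp ✓
C2: sp ✓
C3: sp3
C4: sp2
C5: sp2
C6: sp2
C7: sp2
C8: sp3
C9: sp3
C10: sp3
C1, C2 → 2 sp carbons.

2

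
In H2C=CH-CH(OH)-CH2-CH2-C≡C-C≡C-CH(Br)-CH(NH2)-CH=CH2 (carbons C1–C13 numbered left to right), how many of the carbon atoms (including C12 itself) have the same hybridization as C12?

C12 is sp2 (one π bond).
C1: sp2 ✓
C2: sp2 ✓
C3: sp3
C4: sp3
C5: sp3
C6: sp
C7: sp
C8: sp
C9: sp
C10: sp3
C11: sp3
C12: sp2 ✓
C13: sp2 ✓
4 carbons are sp2.

4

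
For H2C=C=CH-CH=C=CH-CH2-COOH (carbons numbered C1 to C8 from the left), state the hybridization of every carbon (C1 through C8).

C1 sp2, C2 sp, C3 sp2, C4 sp2, C5 sp, C6 sp2, C7 sp3, C8 sp2

C1 carries 3 σ bonds, plus one π bond, giving a steric number of 3, so it is sp2.
C2 (2 σ bonds, plus two π bonds) has steric number 2: sp.
C3 (3 σ bonds, plus one π bond) has steric number 3: sp2.
C4 carries 3 σ bonds, plus one π bond, giving a steric number of 3, so it is sp2.
C5 (2 σ bonds, plus two π bonds) has steric number 2: sp.
C6 (3 σ bonds, plus one π bond) has steric number 3: sp2.
C7 carries 4 σ bonds, giving a steric number of 4, so it is sp3.
C8 is sp2: 3 σ bonds, plus one π bond, 3 electron-density regions.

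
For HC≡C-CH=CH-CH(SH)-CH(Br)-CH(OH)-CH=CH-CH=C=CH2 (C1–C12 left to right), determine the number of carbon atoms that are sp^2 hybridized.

C1: sp
C2: sp
C3: sp2 ✓
C4: sp2 ✓
C5: sp3
C6: sp3
C7: sp3
C8: sp2 ✓
C9: sp2 ✓
C10: sp2 ✓
C11: sp
C12: sp2 ✓
C3, C4, C8, C9, C10, C12 → 6 sp2 carbons.

6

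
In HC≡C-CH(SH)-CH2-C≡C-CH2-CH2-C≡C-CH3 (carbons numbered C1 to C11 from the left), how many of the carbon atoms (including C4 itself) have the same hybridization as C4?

5

C4 is sp3 (only σ bonds).
C1: sp
C2: sp
C3: sp3 ✓
C4: sp3 ✓
C5: sp
C6: sp
C7: sp3 ✓
C8: sp3 ✓
C9: sp
C10: sp
C11: sp3 ✓
5 carbons are sp3.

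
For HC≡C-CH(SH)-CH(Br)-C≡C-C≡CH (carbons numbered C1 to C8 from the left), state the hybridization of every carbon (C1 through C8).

C1: 2 σ bonds, plus two π bonds — 2 electron domains, sp.
C2 (2 σ bonds, plus two π bonds) has steric number 2: sp.
C3 carries 4 σ bonds, giving a steric number of 4, so it is sp3.
C4 carries 4 σ bonds, giving a steric number of 4, so it is sp3.
C5: 2 σ bonds, plus two π bonds — 2 electron domains, sp.
C6 carries 2 σ bonds, plus two π bonds, giving a steric number of 2, so it is sp.
C7 is sp: 2 σ bonds, plus two π bonds, 2 electron-density regions.
C8 (2 σ bonds, plus two π bonds) has steric number 2: sp.

C1 sp, C2 sp, C3 sp3, C4 sp3, C5 sp, C6 sp, C7 sp, C8 sp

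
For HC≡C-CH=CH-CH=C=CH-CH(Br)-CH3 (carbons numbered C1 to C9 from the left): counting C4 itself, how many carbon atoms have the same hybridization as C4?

4

C4 is sp2 (one π bond).
C1: sp
C2: sp
C3: sp2 ✓
C4: sp2 ✓
C5: sp2 ✓
C6: sp
C7: sp2 ✓
C8: sp3
C9: sp3
4 carbons are sp2.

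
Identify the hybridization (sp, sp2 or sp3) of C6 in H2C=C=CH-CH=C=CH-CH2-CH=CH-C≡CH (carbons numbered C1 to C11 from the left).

sp^2

C6 — 3 σ bonds, plus one π bond. Steric number 3, so sp2.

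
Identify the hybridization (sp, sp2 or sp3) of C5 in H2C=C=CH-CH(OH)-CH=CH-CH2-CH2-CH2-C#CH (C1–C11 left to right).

C5 — 3 σ bonds, plus one π bond. Steric number 3, so sp2.

sp2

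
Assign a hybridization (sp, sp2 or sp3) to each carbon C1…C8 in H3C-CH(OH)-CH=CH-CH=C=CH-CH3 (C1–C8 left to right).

C1 is sp3: 4 σ bonds, 4 electron-density regions.
C2 carries 4 σ bonds, giving a steric number of 4, so it is sp3.
C3: 3 σ bonds, plus one π bond; 3 regions of electron density → sp2.
C4 — 3 σ bonds, plus one π bond. Steric number 3, so sp2.
C5 (3 σ bonds, plus one π bond) has steric number 3: sp2.
C6 carries 2 σ bonds, plus two π bonds, giving a steric number of 2, so it is sp.
C7 carries 3 σ bonds, plus one π bond, giving a steric number of 3, so it is sp2.
C8 — 4 σ bonds. Steric number 4, so sp3.

C1 sp3, C2 sp3, C3 sp2, C4 sp2, C5 sp2, C6 sp, C7 sp2, C8 sp3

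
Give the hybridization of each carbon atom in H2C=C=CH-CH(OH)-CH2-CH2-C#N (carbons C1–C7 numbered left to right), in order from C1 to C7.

C1 has 3 σ bonds, plus one π bond: steric number 3 → sp2.
C2 is sp: 2 σ bonds, plus two π bonds, 2 electron-density regions.
C3 (3 σ bonds, plus one π bond) has steric number 3: sp2.
C4 carries 4 σ bonds, giving a steric number of 4, so it is sp3.
C5 is sp3: 4 σ bonds, 4 electron-density regions.
C6 carries 4 σ bonds, giving a steric number of 4, so it is sp3.
C7 is sp: 2 σ bonds, plus two π bonds, 2 electron-density regions.

C1 sp2, C2 sp, C3 sp2, C4 sp3, C5 sp3, C6 sp3, C7 sp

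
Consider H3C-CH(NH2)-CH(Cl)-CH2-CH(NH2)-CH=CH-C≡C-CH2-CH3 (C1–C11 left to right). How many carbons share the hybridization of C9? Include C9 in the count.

C9 is sp (two π bonds).
C1: sp3
C2: sp3
C3: sp3
C4: sp3
C5: sp3
C6: sp2
C7: sp2
C8: sp ✓
C9: sp ✓
C10: sp3
C11: sp3
2 carbons are sp.

2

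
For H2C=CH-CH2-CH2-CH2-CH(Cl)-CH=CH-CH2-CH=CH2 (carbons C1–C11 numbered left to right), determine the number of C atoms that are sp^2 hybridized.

6

C1: sp2 ✓
C2: sp2 ✓
C3: sp3
C4: sp3
C5: sp3
C6: sp3
C7: sp2 ✓
C8: sp2 ✓
C9: sp3
C10: sp2 ✓
C11: sp2 ✓
C1, C2, C7, C8, C10, C11 → 6 sp2 carbons.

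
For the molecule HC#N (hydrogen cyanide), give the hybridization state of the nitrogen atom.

sp

The nitrogen atom: 1 σ bond and 1 lone pair, plus two π bonds; 2 regions of electron density → sp.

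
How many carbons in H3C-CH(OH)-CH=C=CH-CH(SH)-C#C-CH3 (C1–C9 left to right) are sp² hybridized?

C1: sp3
C2: sp3
C3: sp2 ✓
C4: sp
C5: sp2 ✓
C6: sp3
C7: sp
C8: sp
C9: sp3
C3, C5 → 2 sp2 carbons.

2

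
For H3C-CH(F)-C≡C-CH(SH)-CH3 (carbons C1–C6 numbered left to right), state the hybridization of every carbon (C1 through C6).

C1 — 4 σ bonds. Steric number 4, so sp3.
C2: 4 σ bonds — 4 electron domains, sp3.
C3 carries 2 σ bonds, plus two π bonds, giving a steric number of 2, so it is sp.
C4 is sp: 2 σ bonds, plus two π bonds, 2 electron-density regions.
C5 (4 σ bonds) has steric number 4: sp3.
C6 (4 σ bonds) has steric number 4: sp3.

C1 sp3, C2 sp3, C3 sp, C4 sp, C5 sp3, C6 sp3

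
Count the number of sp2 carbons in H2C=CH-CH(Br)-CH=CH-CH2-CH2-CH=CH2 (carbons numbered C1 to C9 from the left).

6

C1: sp2 ✓
C2: sp2 ✓
C3: sp3
C4: sp2 ✓
C5: sp2 ✓
C6: sp3
C7: sp3
C8: sp2 ✓
C9: sp2 ✓
C1, C2, C4, C5, C8, C9 → 6 sp2 carbons.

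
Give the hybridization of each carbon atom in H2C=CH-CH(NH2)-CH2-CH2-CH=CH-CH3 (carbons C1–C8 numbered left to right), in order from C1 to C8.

C1 sp2, C2 sp2, C3 sp3, C4 sp3, C5 sp3, C6 sp2, C7 sp2, C8 sp3

C1 — 3 σ bonds, plus one π bond. Steric number 3, so sp2.
C2: 3 σ bonds, plus one π bond; 3 regions of electron density → sp2.
C3 is sp3: 4 σ bonds, 4 electron-density regions.
C4: 4 σ bonds — 4 electron domains, sp3.
C5: 4 σ bonds — 4 electron domains, sp3.
C6 (3 σ bonds, plus one π bond) has steric number 3: sp2.
C7 is sp2: 3 σ bonds, plus one π bond, 3 electron-density regions.
C8 — 4 σ bonds. Steric number 4, so sp3.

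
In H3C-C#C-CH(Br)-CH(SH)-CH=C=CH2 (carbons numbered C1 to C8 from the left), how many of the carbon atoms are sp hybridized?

C1: sp3
C2: sp ✓
C3: sp ✓
C4: sp3
C5: sp3
C6: sp2
C7: sp ✓
C8: sp2
C2, C3, C7 → 3 sp carbons.

3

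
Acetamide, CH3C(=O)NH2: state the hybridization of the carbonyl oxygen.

sp^2

The carbonyl oxygen: 1 σ bond and 2 lone pairs, plus one π bond; 3 regions of electron density → sp2.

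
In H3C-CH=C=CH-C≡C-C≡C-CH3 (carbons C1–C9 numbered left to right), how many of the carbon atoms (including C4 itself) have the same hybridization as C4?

2

C4 is sp2 (one π bond).
C1: sp3
C2: sp2 ✓
C3: sp
C4: sp2 ✓
C5: sp
C6: sp
C7: sp
C8: sp
C9: sp3
2 carbons are sp2.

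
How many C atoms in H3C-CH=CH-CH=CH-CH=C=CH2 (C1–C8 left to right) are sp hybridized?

1

C1: sp3
C2: sp2
C3: sp2
C4: sp2
C5: sp2
C6: sp2
C7: sp ✓
C8: sp2
C7 → 1 sp carbon.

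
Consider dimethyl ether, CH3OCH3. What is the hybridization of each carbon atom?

Each carbon atom: 4 σ bonds; 4 regions of electron density → sp3.

sp^3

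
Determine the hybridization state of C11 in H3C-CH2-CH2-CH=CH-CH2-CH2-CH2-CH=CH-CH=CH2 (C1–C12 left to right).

sp²

C11: 3 σ bonds, plus one π bond — 3 electron domains, sp2.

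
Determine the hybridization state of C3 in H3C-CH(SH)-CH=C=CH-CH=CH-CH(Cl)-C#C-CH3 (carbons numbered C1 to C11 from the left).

sp^2

C3 carries 3 σ bonds, plus one π bond, giving a steric number of 3, so it is sp2.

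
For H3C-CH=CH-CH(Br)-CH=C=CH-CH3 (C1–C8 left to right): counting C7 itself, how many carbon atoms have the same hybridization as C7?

4

C7 is sp2 (one π bond).
C1: sp3
C2: sp2 ✓
C3: sp2 ✓
C4: sp3
C5: sp2 ✓
C6: sp
C7: sp2 ✓
C8: sp3
4 carbons are sp2.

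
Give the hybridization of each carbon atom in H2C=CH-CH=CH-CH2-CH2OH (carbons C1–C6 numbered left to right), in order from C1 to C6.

C1 sp2, C2 sp2, C3 sp2, C4 sp2, C5 sp3, C6 sp3

C1: 3 σ bonds, plus one π bond; 3 regions of electron density → sp2.
C2 carries 3 σ bonds, plus one π bond, giving a steric number of 3, so it is sp2.
C3 is sp2: 3 σ bonds, plus one π bond, 3 electron-density regions.
C4 has 3 σ bonds, plus one π bond: steric number 3 → sp2.
C5 carries 4 σ bonds, giving a steric number of 4, so it is sp3.
C6 (4 σ bonds) has steric number 4: sp3.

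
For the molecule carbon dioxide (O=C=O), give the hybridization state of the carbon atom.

Two σ bonds, two π bonds → steric number 2 → sp.

sp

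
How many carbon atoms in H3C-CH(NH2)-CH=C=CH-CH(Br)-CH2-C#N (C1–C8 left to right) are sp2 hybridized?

2

C1: sp3
C2: sp3
C3: sp2 ✓
C4: sp
C5: sp2 ✓
C6: sp3
C7: sp3
C8: sp
C3, C5 → 2 sp2 carbons.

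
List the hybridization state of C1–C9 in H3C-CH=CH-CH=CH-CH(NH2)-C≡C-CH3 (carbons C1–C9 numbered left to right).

C1 carries 4 σ bonds, giving a steric number of 4, so it is sp3.
C2: 3 σ bonds, plus one π bond; 3 regions of electron density → sp2.
C3 is sp2: 3 σ bonds, plus one π bond, 3 electron-density regions.
C4: 3 σ bonds, plus one π bond; 3 regions of electron density → sp2.
C5: 3 σ bonds, plus one π bond — 3 electron domains, sp2.
C6 carries 4 σ bonds, giving a steric number of 4, so it is sp3.
C7 — 2 σ bonds, plus two π bonds. Steric number 2, so sp.
C8 is sp: 2 σ bonds, plus two π bonds, 2 electron-density regions.
C9 carries 4 σ bonds, giving a steric number of 4, so it is sp3.

C1 sp3, C2 sp2, C3 sp2, C4 sp2, C5 sp2, C6 sp3, C7 sp, C8 sp, C9 sp3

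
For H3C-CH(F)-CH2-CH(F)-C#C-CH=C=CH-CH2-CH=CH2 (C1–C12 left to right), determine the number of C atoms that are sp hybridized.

C1: sp3
C2: sp3
C3: sp3
C4: sp3
C5: sp ✓
C6: sp ✓
C7: sp2
C8: sp ✓
C9: sp2
C10: sp3
C11: sp2
C12: sp2
C5, C6, C8 → 3 sp carbons.

3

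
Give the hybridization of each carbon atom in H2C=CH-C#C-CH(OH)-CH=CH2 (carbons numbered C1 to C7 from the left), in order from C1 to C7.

C1 sp2, C2 sp2, C3 sp, C4 sp, C5 sp3, C6 sp2, C7 sp2

C1 — 3 σ bonds, plus one π bond. Steric number 3, so sp2.
C2 carries 3 σ bonds, plus one π bond, giving a steric number of 3, so it is sp2.
C3: 2 σ bonds, plus two π bonds — 2 electron domains, sp.
C4 carries 2 σ bonds, plus two π bonds, giving a steric number of 2, so it is sp.
C5: 4 σ bonds; 4 regions of electron density → sp3.
C6 carries 3 σ bonds, plus one π bond, giving a steric number of 3, so it is sp2.
C7 (3 σ bonds, plus one π bond) has steric number 3: sp2.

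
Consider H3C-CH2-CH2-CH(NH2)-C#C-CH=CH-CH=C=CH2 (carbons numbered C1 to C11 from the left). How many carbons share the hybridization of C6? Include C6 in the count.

3

C6 is sp (two π bonds).
C1: sp3
C2: sp3
C3: sp3
C4: sp3
C5: sp ✓
C6: sp ✓
C7: sp2
C8: sp2
C9: sp2
C10: sp ✓
C11: sp2
3 carbons are sp.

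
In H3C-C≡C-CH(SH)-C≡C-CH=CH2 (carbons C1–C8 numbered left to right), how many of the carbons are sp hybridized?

4

C1: sp3
C2: sp ✓
C3: sp ✓
C4: sp3
C5: sp ✓
C6: sp ✓
C7: sp2
C8: sp2
C2, C3, C5, C6 → 4 sp carbons.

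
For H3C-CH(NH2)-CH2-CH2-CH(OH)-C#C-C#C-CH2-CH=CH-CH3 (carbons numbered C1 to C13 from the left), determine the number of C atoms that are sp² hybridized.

C1: sp3
C2: sp3
C3: sp3
C4: sp3
C5: sp3
C6: sp
C7: sp
C8: sp
C9: sp
C10: sp3
C11: sp2 ✓
C12: sp2 ✓
C13: sp3
C11, C12 → 2 sp2 carbons.

2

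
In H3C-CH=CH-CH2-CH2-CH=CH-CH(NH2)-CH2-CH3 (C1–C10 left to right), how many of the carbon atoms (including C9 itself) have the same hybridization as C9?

6

C9 is sp3 (only σ bonds).
C1: sp3 ✓
C2: sp2
C3: sp2
C4: sp3 ✓
C5: sp3 ✓
C6: sp2
C7: sp2
C8: sp3 ✓
C9: sp3 ✓
C10: sp3 ✓
6 carbons are sp3.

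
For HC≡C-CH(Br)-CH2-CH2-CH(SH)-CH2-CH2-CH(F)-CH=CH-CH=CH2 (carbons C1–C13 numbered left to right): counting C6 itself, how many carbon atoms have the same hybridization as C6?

7

C6 is sp3 (only σ bonds).
C1: sp
C2: sp
C3: sp3 ✓
C4: sp3 ✓
C5: sp3 ✓
C6: sp3 ✓
C7: sp3 ✓
C8: sp3 ✓
C9: sp3 ✓
C10: sp2
C11: sp2
C12: sp2
C13: sp2
7 carbons are sp3.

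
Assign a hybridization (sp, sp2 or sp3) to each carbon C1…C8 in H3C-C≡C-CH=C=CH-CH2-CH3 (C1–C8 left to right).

C1 sp3, C2 sp, C3 sp, C4 sp2, C5 sp, C6 sp2, C7 sp3, C8 sp3

C1: 4 σ bonds — 4 electron domains, sp3.
C2: 2 σ bonds, plus two π bonds; 2 regions of electron density → sp.
C3: 2 σ bonds, plus two π bonds — 2 electron domains, sp.
C4: 3 σ bonds, plus one π bond; 3 regions of electron density → sp2.
C5 — 2 σ bonds, plus two π bonds. Steric number 2, so sp.
C6 carries 3 σ bonds, plus one π bond, giving a steric number of 3, so it is sp2.
C7 — 4 σ bonds. Steric number 4, so sp3.
C8 — 4 σ bonds. Steric number 4, so sp3.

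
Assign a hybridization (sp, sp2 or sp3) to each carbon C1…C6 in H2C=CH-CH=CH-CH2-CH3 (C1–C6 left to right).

C1 carries 3 σ bonds, plus one π bond, giving a steric number of 3, so it is sp2.
C2 has 3 σ bonds, plus one π bond: steric number 3 → sp2.
C3 — 3 σ bonds, plus one π bond. Steric number 3, so sp2.
C4: 3 σ bonds, plus one π bond — 3 electron domains, sp2.
C5 carries 4 σ bonds, giving a steric number of 4, so it is sp3.
C6 (4 σ bonds) has steric number 4: sp3.

C1 sp2, C2 sp2, C3 sp2, C4 sp2, C5 sp3, C6 sp3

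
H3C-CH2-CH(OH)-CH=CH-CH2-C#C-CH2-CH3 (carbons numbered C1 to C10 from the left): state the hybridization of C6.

sp³

C6 — 4 σ bonds. Steric number 4, so sp3.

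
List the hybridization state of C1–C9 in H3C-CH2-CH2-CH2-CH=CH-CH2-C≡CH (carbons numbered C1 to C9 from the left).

C1 sp3, C2 sp3, C3 sp3, C4 sp3, C5 sp2, C6 sp2, C7 sp3, C8 sp, C9 sp

C1 — 4 σ bonds. Steric number 4, so sp3.
C2: 4 σ bonds — 4 electron domains, sp3.
C3: 4 σ bonds; 4 regions of electron density → sp3.
C4: 4 σ bonds — 4 electron domains, sp3.
C5: 3 σ bonds, plus one π bond; 3 regions of electron density → sp2.
C6 carries 3 σ bonds, plus one π bond, giving a steric number of 3, so it is sp2.
C7 has 4 σ bonds: steric number 4 → sp3.
C8: 2 σ bonds, plus two π bonds; 2 regions of electron density → sp.
C9: 2 σ bonds, plus two π bonds; 2 regions of electron density → sp.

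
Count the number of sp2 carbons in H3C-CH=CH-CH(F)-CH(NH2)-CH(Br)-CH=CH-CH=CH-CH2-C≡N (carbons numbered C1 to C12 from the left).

C1: sp3
C2: sp2 ✓
C3: sp2 ✓
C4: sp3
C5: sp3
C6: sp3
C7: sp2 ✓
C8: sp2 ✓
C9: sp2 ✓
C10: sp2 ✓
C11: sp3
C12: sp
C2, C3, C7, C8, C9, C10 → 6 sp2 carbons.

6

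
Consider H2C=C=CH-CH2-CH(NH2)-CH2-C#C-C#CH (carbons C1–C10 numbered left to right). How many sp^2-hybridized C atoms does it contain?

C1: sp2 ✓
C2: sp
C3: sp2 ✓
C4: sp3
C5: sp3
C6: sp3
C7: sp
C8: sp
C9: sp
C10: sp
C1, C3 → 2 sp2 carbons.

2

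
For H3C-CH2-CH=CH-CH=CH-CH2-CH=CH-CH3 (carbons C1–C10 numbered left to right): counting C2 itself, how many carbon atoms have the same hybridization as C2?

4

C2 is sp3 (only σ bonds).
C1: sp3 ✓
C2: sp3 ✓
C3: sp2
C4: sp2
C5: sp2
C6: sp2
C7: sp3 ✓
C8: sp2
C9: sp2
C10: sp3 ✓
4 carbons are sp3.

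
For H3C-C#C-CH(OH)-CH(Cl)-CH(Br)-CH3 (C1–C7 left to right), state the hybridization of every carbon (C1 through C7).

C1 sp3, C2 sp, C3 sp, C4 sp3, C5 sp3, C6 sp3, C7 sp3

C1: 4 σ bonds; 4 regions of electron density → sp3.
C2: 2 σ bonds, plus two π bonds — 2 electron domains, sp.
C3 is sp: 2 σ bonds, plus two π bonds, 2 electron-density regions.
C4 carries 4 σ bonds, giving a steric number of 4, so it is sp3.
C5: 4 σ bonds — 4 electron domains, sp3.
C6 (4 σ bonds) has steric number 4: sp3.
C7: 4 σ bonds; 4 regions of electron density → sp3.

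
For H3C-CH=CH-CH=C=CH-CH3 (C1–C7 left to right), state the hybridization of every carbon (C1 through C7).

C1 carries 4 σ bonds, giving a steric number of 4, so it is sp3.
C2 is sp2: 3 σ bonds, plus one π bond, 3 electron-density regions.
C3 is sp2: 3 σ bonds, plus one π bond, 3 electron-density regions.
C4: 3 σ bonds, plus one π bond; 3 regions of electron density → sp2.
C5 is sp: 2 σ bonds, plus two π bonds, 2 electron-density regions.
C6 carries 3 σ bonds, plus one π bond, giving a steric number of 3, so it is sp2.
C7 (4 σ bonds) has steric number 4: sp3.

C1 sp3, C2 sp2, C3 sp2, C4 sp2, C5 sp, C6 sp2, C7 sp3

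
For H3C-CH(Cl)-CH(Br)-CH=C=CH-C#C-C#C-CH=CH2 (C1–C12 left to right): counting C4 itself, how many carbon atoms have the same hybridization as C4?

C4 is sp2 (one π bond).
C1: sp3
C2: sp3
C3: sp3
C4: sp2 ✓
C5: sp
C6: sp2 ✓
C7: sp
C8: sp
C9: sp
C10: sp
C11: sp2 ✓
C12: sp2 ✓
4 carbons are sp2.

4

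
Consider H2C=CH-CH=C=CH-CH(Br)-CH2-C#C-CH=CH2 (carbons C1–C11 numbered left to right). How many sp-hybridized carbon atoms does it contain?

3

C1: sp2
C2: sp2
C3: sp2
C4: sp ✓
C5: sp2
C6: sp3
C7: sp3
C8: sp ✓
C9: sp ✓
C10: sp2
C11: sp2
C4, C8, C9 → 3 sp carbons.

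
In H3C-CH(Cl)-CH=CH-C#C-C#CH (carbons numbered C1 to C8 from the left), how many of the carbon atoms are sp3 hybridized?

C1: sp3 ✓
C2: sp3 ✓
C3: sp2
C4: sp2
C5: sp
C6: sp
C7: sp
C8: sp
C1, C2 → 2 sp3 carbons.

2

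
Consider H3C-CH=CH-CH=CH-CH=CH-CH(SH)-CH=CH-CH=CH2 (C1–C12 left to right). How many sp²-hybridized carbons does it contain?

10

C1: sp3
C2: sp2 ✓
C3: sp2 ✓
C4: sp2 ✓
C5: sp2 ✓
C6: sp2 ✓
C7: sp2 ✓
C8: sp3
C9: sp2 ✓
C10: sp2 ✓
C11: sp2 ✓
C12: sp2 ✓
C2, C3, C4, C5, C6, C7, C9, C10, C11, C12 → 10 sp2 carbons.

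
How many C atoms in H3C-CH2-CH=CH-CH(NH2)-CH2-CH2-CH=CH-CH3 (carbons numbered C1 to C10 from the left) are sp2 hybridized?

C1: sp3
C2: sp3
C3: sp2 ✓
C4: sp2 ✓
C5: sp3
C6: sp3
C7: sp3
C8: sp2 ✓
C9: sp2 ✓
C10: sp3
C3, C4, C8, C9 → 4 sp2 carbons.

4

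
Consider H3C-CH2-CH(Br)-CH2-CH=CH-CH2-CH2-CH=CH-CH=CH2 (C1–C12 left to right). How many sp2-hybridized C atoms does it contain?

C1: sp3
C2: sp3
C3: sp3
C4: sp3
C5: sp2 ✓
C6: sp2 ✓
C7: sp3
C8: sp3
C9: sp2 ✓
C10: sp2 ✓
C11: sp2 ✓
C12: sp2 ✓
C5, C6, C9, C10, C11, C12 → 6 sp2 carbons.

6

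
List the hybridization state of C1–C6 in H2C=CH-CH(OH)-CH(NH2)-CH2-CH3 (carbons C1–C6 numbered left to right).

C1 sp2, C2 sp2, C3 sp3, C4 sp3, C5 sp3, C6 sp3

C1 — 3 σ bonds, plus one π bond. Steric number 3, so sp2.
C2 is sp2: 3 σ bonds, plus one π bond, 3 electron-density regions.
C3: 4 σ bonds; 4 regions of electron density → sp3.
C4 has 4 σ bonds: steric number 4 → sp3.
C5 has 4 σ bonds: steric number 4 → sp3.
C6 — 4 σ bonds. Steric number 4, so sp3.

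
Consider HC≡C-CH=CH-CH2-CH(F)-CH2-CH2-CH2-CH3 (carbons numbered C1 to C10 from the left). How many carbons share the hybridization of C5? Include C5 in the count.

6

C5 is sp3 (only σ bonds).
C1: sp
C2: sp
C3: sp2
C4: sp2
C5: sp3 ✓
C6: sp3 ✓
C7: sp3 ✓
C8: sp3 ✓
C9: sp3 ✓
C10: sp3 ✓
6 carbons are sp3.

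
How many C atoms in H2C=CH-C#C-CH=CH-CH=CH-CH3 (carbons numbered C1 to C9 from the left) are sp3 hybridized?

C1: sp2
C2: sp2
C3: sp
C4: sp
C5: sp2
C6: sp2
C7: sp2
C8: sp2
C9: sp3 ✓
C9 → 1 sp3 carbon.

1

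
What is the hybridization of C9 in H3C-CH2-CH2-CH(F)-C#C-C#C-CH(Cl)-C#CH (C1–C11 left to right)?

sp3

C9 — 4 σ bonds. Steric number 4, so sp3.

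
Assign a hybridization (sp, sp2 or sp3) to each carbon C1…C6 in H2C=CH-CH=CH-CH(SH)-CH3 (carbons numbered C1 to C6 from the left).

C1 sp2, C2 sp2, C3 sp2, C4 sp2, C5 sp3, C6 sp3

C1 is sp2: 3 σ bonds, plus one π bond, 3 electron-density regions.
C2 carries 3 σ bonds, plus one π bond, giving a steric number of 3, so it is sp2.
C3 has 3 σ bonds, plus one π bond: steric number 3 → sp2.
C4 carries 3 σ bonds, plus one π bond, giving a steric number of 3, so it is sp2.
C5 is sp3: 4 σ bonds, 4 electron-density regions.
C6 is sp3: 4 σ bonds, 4 electron-density regions.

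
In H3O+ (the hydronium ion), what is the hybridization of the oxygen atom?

Three σ bonds + one lone pair = steric number 4 → sp3.

sp^3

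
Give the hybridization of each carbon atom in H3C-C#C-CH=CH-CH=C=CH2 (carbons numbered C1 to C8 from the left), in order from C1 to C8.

C1 sp3, C2 sp, C3 sp, C4 sp2, C5 sp2, C6 sp2, C7 sp, C8 sp2

C1 has 4 σ bonds: steric number 4 → sp3.
C2: 2 σ bonds, plus two π bonds; 2 regions of electron density → sp.
C3 carries 2 σ bonds, plus two π bonds, giving a steric number of 2, so it is sp.
C4 (3 σ bonds, plus one π bond) has steric number 3: sp2.
C5 has 3 σ bonds, plus one π bond: steric number 3 → sp2.
C6 is sp2: 3 σ bonds, plus one π bond, 3 electron-density regions.
C7 (2 σ bonds, plus two π bonds) has steric number 2: sp.
C8 — 3 σ bonds, plus one π bond. Steric number 3, so sp2.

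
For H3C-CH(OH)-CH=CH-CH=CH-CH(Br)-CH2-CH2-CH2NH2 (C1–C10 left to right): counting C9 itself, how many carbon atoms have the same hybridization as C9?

C9 is sp3 (only σ bonds).
C1: sp3 ✓
C2: sp3 ✓
C3: sp2
C4: sp2
C5: sp2
C6: sp2
C7: sp3 ✓
C8: sp3 ✓
C9: sp3 ✓
C10: sp3 ✓
6 carbons are sp3.

6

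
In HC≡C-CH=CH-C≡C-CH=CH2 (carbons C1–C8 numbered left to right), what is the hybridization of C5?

sp

C5 — 2 σ bonds, plus two π bonds. Steric number 2, so sp.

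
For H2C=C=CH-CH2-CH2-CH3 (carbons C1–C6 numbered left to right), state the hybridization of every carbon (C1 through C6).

C1 sp2, C2 sp, C3 sp2, C4 sp3, C5 sp3, C6 sp3

C1 has 3 σ bonds, plus one π bond: steric number 3 → sp2.
C2: 2 σ bonds, plus two π bonds; 2 regions of electron density → sp.
C3 — 3 σ bonds, plus one π bond. Steric number 3, so sp2.
C4: 4 σ bonds; 4 regions of electron density → sp3.
C5 has 4 σ bonds: steric number 4 → sp3.
C6: 4 σ bonds; 4 regions of electron density → sp3.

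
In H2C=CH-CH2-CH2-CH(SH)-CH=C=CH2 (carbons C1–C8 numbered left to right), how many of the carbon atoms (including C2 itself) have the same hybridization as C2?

4

C2 is sp2 (one π bond).
C1: sp2 ✓
C2: sp2 ✓
C3: sp3
C4: sp3
C5: sp3
C6: sp2 ✓
C7: sp
C8: sp2 ✓
4 carbons are sp2.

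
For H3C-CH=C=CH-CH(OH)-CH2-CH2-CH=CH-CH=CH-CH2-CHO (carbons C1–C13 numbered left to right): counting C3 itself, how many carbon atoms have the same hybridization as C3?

1

C3 is sp (two π bonds).
C1: sp3
C2: sp2
C3: sp ✓
C4: sp2
C5: sp3
C6: sp3
C7: sp3
C8: sp2
C9: sp2
C10: sp2
C11: sp2
C12: sp3
C13: sp2
1 carbon is sp.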